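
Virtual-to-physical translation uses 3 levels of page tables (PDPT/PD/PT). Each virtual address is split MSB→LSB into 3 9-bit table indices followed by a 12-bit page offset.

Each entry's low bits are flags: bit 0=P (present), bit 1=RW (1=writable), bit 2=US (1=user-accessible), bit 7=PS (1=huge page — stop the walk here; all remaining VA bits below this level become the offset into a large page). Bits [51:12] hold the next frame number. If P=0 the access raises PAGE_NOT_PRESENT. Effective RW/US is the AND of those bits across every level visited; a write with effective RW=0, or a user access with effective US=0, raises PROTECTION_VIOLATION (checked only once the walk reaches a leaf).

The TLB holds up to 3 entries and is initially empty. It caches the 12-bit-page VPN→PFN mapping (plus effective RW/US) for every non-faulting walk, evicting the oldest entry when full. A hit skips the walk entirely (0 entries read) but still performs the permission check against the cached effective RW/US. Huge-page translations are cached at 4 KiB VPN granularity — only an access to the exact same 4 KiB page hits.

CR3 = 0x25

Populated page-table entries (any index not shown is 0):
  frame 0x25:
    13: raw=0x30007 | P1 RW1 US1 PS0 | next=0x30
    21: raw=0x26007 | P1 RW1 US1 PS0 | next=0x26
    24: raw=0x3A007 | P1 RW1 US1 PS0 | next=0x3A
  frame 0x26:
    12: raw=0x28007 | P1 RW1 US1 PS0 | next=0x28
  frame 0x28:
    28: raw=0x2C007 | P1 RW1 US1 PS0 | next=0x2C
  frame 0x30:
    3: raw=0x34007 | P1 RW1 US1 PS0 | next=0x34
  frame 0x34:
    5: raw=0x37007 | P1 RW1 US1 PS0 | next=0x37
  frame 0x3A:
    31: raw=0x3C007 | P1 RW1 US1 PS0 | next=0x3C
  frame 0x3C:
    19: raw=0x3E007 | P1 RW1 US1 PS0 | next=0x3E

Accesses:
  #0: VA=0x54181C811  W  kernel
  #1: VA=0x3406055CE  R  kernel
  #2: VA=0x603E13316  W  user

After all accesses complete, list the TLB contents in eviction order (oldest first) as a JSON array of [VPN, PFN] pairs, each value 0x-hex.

Walk each access:
#0 VA=0x54181C811 (w,kernel):
  lvl0: tbl 0x25, slot 21 ⇒ 0x26007 (P1/RW1/US1/PS0)
  lvl1: tbl 0x26, slot 12 ⇒ 0x28007 (P1/RW1/US1/PS0)
  lvl2: tbl 0x28, slot 28 ⇒ 0x2C007 (P1/RW1/US1/PS0)
  → PA=0x2C811  (3 entries read)
#1 VA=0x3406055CE (r,kernel):
  lvl0: tbl 0x25, slot 13 ⇒ 0x30007 (P1/RW1/US1/PS0)
  lvl1: tbl 0x30, slot 3 ⇒ 0x34007 (P1/RW1/US1/PS0)
  lvl2: tbl 0x34, slot 5 ⇒ 0x37007 (P1/RW1/US1/PS0)
  → PA=0x375CE  (3 entries read)
#2 VA=0x603E13316 (w,user):
  lvl0: tbl 0x25, slot 24 ⇒ 0x3A007 (P1/RW1/US1/PS0)
  lvl1: tbl 0x3A, slot 31 ⇒ 0x3C007 (P1/RW1/US1/PS0)
  lvl2: tbl 0x3C, slot 19 ⇒ 0x3E007 (P1/RW1/US1/PS0)
  → PA=0x3E316  (3 entries read)

TLB: [["0x54181C", "0x2C"], ["0x340605", "0x37"], ["0x603E13", "0x3E"]]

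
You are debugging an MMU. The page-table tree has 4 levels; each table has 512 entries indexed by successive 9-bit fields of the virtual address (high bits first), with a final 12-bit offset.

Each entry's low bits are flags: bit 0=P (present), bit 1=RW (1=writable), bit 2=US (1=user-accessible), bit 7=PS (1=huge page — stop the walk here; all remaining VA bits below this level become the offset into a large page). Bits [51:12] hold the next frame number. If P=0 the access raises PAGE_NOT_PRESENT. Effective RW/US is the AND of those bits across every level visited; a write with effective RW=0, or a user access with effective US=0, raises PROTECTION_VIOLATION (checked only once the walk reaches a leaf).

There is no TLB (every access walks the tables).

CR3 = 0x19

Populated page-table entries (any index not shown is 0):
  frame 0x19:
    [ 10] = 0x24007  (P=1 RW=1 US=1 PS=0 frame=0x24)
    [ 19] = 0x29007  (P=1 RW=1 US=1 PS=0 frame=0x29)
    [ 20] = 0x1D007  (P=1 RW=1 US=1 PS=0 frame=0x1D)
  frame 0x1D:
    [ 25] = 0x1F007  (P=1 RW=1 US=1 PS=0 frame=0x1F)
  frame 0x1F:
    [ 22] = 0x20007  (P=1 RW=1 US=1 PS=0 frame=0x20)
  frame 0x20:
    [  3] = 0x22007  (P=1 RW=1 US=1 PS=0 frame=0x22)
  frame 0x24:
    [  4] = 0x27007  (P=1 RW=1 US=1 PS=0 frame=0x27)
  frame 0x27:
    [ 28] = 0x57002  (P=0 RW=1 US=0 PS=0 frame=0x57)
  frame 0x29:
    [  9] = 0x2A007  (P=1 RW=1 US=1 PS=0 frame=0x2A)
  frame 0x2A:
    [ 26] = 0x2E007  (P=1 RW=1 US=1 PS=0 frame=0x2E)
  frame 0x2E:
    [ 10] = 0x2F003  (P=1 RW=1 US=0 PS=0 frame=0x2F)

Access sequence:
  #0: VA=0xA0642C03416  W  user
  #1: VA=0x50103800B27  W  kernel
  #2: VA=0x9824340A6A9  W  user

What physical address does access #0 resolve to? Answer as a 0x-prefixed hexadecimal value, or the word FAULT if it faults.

Trace:
#0 VA=0xA0642C03416 (w,user):
  [0] read 0x19 idx=20: raw=0x1D007 flags P=1 W=1 U=1 S=0
  [1] read 0x1D idx=25: raw=0x1F007 flags P=1 W=1 U=1 S=0
  [2] read 0x1F idx=22: raw=0x20007 flags P=1 W=1 U=1 S=0
  [3] read 0x20 idx=3: raw=0x22007 flags P=1 W=1 U=1 S=0
  → PA=0x22416  (4 entries read)
#1 VA=0x50103800B27 (w,kernel):
  [0] read 0x19 idx=10: raw=0x24007 flags P=1 W=1 U=1 S=0
  [1] read 0x24 idx=4: raw=0x27007 flags P=1 W=1 U=1 S=0
  [2] read 0x27 idx=28: raw=0x57002 flags P=0 W=1 U=0 S=0
  ✗ PAGE_NOT_PRESENT  [3 reads]
#2 VA=0x9824340A6A9 (w,user):
  [0] read 0x19 idx=19: raw=0x29007 flags P=1 W=1 U=1 S=0
  [1] read 0x29 idx=9: raw=0x2A007 flags P=1 W=1 U=1 S=0
  [2] read 0x2A idx=26: raw=0x2E007 flags P=1 W=1 U=1 S=0
  [3] read 0x2E idx=10: raw=0x2F003 flags P=1 W=1 U=0 S=0
  ✗ PROTECTION_VIOLATION  [4 reads]

Access #0 PA: 0x22416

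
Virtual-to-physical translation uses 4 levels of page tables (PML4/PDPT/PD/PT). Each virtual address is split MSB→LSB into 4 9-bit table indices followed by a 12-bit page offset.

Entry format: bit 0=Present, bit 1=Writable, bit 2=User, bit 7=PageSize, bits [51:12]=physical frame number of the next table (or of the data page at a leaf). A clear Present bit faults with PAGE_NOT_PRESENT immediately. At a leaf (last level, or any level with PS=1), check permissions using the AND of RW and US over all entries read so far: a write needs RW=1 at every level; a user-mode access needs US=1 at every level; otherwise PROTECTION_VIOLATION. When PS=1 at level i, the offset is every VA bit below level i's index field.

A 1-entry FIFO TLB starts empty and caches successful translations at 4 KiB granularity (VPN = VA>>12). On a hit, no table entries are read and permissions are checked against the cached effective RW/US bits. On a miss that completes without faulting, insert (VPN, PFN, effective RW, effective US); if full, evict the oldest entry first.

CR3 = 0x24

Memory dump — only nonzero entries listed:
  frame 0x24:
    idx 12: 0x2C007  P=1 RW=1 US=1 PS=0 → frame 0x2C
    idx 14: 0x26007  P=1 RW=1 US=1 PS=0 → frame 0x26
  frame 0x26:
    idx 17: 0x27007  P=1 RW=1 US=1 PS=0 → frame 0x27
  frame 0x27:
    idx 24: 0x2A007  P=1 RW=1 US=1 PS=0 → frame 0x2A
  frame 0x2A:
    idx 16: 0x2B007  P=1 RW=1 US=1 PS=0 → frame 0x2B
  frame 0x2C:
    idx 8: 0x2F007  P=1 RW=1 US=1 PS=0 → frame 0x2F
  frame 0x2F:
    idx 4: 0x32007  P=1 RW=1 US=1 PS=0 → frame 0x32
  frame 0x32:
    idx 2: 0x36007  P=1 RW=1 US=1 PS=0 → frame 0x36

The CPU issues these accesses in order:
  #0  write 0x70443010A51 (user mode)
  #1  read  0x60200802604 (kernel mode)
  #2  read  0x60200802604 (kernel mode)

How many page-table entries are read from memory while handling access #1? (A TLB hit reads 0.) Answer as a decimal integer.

Walk each access:
#0 VA=0x70443010A51 (w,user):
  L0: frame=0x24 idx=14 entry=0x26007 [P=1 RW=1 US=1 PS=0]
  L1: frame=0x26 idx=17 entry=0x27007 [P=1 RW=1 US=1 PS=0]
  L2: frame=0x27 idx=24 entry=0x2A007 [P=1 RW=1 US=1 PS=0]
  L3: frame=0x2A idx=16 entry=0x2B007 [P=1 RW=1 US=1 PS=0]
  → PA=0x2BA51  (4 entries read)
#1 VA=0x60200802604 (r,kernel):
  L0: frame=0x24 idx=12 entry=0x2C007 [P=1 RW=1 US=1 PS=0]
  L1: frame=0x2C idx=8 entry=0x2F007 [P=1 RW=1 US=1 PS=0]
  L2: frame=0x2F idx=4 entry=0x32007 [P=1 RW=1 US=1 PS=0]
  L3: frame=0x32 idx=2 entry=0x36007 [P=1 RW=1 US=1 PS=0]
  → PA=0x36604  (4 entries read)
#2 VA=0x60200802604 (r,kernel):
  TLB hit vpn=0x60200802 → PA=0x36604

Entries read for #1: 4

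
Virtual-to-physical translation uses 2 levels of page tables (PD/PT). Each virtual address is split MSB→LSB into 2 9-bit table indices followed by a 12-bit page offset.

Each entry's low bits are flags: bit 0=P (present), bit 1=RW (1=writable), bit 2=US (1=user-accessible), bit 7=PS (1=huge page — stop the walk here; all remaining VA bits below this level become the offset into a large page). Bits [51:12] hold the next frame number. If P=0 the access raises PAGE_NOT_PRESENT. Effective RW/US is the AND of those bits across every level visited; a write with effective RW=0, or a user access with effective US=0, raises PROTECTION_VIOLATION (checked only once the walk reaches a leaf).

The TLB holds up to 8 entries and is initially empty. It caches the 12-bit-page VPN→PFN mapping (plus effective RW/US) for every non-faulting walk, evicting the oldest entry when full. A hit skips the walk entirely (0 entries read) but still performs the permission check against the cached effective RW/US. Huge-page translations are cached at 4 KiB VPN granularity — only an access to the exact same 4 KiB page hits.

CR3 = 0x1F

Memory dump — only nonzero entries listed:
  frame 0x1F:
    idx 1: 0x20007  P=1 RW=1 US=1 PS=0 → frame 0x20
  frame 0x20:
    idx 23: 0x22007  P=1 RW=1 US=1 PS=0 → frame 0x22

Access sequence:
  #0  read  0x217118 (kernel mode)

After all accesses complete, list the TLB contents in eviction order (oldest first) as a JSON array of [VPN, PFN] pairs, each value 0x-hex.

Walk each access:
#0 VA=0x217118 (r,kernel):
  lvl0: tbl 0x1F, slot 1 ⇒ 0x20007 (P1/RW1/US1/PS0)
  lvl1: tbl 0x20, slot 23 ⇒ 0x22007 (P1/RW1/US1/PS0)
  ⇒ phys 0x22118  [2 reads]

TLB: [["0x217", "0x22"]]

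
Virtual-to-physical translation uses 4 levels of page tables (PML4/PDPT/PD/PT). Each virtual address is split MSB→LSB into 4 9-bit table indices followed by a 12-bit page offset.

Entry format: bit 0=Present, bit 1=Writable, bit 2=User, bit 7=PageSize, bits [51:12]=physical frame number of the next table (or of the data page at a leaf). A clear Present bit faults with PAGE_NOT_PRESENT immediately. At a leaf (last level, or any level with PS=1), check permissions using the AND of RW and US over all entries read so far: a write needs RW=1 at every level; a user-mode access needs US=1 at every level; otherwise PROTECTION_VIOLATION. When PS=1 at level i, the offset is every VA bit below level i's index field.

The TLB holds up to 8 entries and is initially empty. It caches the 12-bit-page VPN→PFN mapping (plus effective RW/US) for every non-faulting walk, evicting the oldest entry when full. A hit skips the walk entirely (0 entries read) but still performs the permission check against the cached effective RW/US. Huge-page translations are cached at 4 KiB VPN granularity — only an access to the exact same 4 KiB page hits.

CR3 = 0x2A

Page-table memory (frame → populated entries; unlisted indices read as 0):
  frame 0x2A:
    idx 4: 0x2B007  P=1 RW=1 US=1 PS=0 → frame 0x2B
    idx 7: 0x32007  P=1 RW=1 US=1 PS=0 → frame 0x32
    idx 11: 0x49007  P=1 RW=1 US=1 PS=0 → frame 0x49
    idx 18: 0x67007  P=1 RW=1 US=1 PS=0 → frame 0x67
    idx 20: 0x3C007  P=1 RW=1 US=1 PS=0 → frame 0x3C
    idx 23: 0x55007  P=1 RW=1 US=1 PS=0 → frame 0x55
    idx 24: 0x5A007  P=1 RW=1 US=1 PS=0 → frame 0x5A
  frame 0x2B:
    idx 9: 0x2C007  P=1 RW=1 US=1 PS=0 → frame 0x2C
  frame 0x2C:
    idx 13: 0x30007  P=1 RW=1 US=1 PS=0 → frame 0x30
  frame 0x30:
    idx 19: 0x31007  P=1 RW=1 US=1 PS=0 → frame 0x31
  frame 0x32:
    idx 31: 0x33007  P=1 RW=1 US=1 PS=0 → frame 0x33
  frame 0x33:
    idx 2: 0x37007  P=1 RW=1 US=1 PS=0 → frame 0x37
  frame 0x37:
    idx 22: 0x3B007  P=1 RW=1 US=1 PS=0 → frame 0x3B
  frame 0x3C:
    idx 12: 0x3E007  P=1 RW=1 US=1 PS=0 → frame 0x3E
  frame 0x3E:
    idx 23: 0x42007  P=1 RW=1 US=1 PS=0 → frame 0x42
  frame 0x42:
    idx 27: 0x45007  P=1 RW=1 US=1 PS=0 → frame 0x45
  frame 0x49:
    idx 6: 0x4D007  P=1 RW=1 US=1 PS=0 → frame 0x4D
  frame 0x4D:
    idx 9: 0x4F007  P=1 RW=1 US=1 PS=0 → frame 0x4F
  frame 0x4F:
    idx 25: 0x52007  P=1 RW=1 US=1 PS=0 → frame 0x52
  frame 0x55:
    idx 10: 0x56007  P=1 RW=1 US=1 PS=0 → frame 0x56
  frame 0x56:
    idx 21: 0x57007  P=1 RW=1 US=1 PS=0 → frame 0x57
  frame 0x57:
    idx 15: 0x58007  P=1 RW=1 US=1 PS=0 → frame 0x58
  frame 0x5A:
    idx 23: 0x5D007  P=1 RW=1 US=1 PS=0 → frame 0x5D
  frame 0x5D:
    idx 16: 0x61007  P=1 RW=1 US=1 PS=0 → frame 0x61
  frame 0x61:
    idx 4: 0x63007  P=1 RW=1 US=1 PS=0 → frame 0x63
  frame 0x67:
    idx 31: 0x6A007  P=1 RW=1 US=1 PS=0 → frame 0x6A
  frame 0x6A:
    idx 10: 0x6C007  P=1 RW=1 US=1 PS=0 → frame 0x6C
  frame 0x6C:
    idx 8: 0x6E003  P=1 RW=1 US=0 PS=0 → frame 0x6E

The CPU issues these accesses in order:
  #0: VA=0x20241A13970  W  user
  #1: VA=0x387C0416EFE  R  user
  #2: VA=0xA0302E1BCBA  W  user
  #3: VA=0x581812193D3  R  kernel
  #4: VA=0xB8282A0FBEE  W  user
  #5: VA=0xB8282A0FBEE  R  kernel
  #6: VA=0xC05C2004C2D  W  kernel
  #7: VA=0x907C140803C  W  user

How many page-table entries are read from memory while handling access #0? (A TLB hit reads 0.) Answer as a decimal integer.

Trace:
#0 VA=0x20241A13970 (w,user):
  L0: frame=0x2A idx=4 entry=0x2B007 [P=1 RW=1 US=1 PS=0]
  L1: frame=0x2B idx=9 entry=0x2C007 [P=1 RW=1 US=1 PS=0]
  L2: frame=0x2C idx=13 entry=0x30007 [P=1 RW=1 US=1 PS=0]
  L3: frame=0x30 idx=19 entry=0x31007 [P=1 RW=1 US=1 PS=0]
  ✓ 0x31970  — 4 lookups
#1 VA=0x387C0416EFE (r,user):
  L0: frame=0x2A idx=7 entry=0x32007 [P=1 RW=1 US=1 PS=0]
  L1: frame=0x32 idx=31 entry=0x33007 [P=1 RW=1 US=1 PS=0]
  L2: frame=0x33 idx=2 entry=0x37007 [P=1 RW=1 US=1 PS=0]
  L3: frame=0x37 idx=22 entry=0x3B007 [P=1 RW=1 US=1 PS=0]
  ✓ 0x3BEFE  — 4 lookups
#2 VA=0xA0302E1BCBA (w,user):
  L0: frame=0x2A idx=20 entry=0x3C007 [P=1 RW=1 US=1 PS=0]
  L1: frame=0x3C idx=12 entry=0x3E007 [P=1 RW=1 US=1 PS=0]
  L2: frame=0x3E idx=23 entry=0x42007 [P=1 RW=1 US=1 PS=0]
  L3: frame=0x42 idx=27 entry=0x45007 [P=1 RW=1 US=1 PS=0]
  ✓ 0x45CBA  — 4 lookups
#3 VA=0x581812193D3 (r,kernel):
  L0: frame=0x2A idx=11 entry=0x49007 [P=1 RW=1 US=1 PS=0]
  L1: frame=0x49 idx=6 entry=0x4D007 [P=1 RW=1 US=1 PS=0]
  L2: frame=0x4D idx=9 entry=0x4F007 [P=1 RW=1 US=1 PS=0]
  L3: frame=0x4F idx=25 entry=0x52007 [P=1 RW=1 US=1 PS=0]
  ✓ 0x523D3  — 4 lookups
#4 VA=0xB8282A0FBEE (w,user):
  L0: frame=0x2A idx=23 entry=0x55007 [P=1 RW=1 US=1 PS=0]
  L1: frame=0x55 idx=10 entry=0x56007 [P=1 RW=1 US=1 PS=0]
  L2: frame=0x56 idx=21 entry=0x57007 [P=1 RW=1 US=1 PS=0]
  L3: frame=0x57 idx=15 entry=0x58007 [P=1 RW=1 US=1 PS=0]
  ✓ 0x58BEE  — 4 lookups
#5 VA=0xB8282A0FBEE (r,kernel):
  TLB hit vpn=0xB8282A0F → PA=0x58BEE
#6 VA=0xC05C2004C2D (w,kernel):
  L0: frame=0x2A idx=24 entry=0x5A007 [P=1 RW=1 US=1 PS=0]
  L1: frame=0x5A idx=23 entry=0x5D007 [P=1 RW=1 US=1 PS=0]
  L2: frame=0x5D idx=16 entry=0x61007 [P=1 RW=1 US=1 PS=0]
  L3: frame=0x61 idx=4 entry=0x63007 [P=1 RW=1 US=1 PS=0]
  ✓ 0x63C2D  — 4 lookups
#7 VA=0x907C140803C (w,user):
  L0: frame=0x2A idx=18 entry=0x67007 [P=1 RW=1 US=1 PS=0]
  L1: frame=0x67 idx=31 entry=0x6A007 [P=1 RW=1 US=1 PS=0]
  L2: frame=0x6A idx=10 entry=0x6C007 [P=1 RW=1 US=1 PS=0]
  L3: frame=0x6C idx=8 entry=0x6E003 [P=1 RW=1 US=0 PS=0]
  ⇒ fault: PROTECTION_VIOLATION  — 4 lookups

Entries read for #0: 4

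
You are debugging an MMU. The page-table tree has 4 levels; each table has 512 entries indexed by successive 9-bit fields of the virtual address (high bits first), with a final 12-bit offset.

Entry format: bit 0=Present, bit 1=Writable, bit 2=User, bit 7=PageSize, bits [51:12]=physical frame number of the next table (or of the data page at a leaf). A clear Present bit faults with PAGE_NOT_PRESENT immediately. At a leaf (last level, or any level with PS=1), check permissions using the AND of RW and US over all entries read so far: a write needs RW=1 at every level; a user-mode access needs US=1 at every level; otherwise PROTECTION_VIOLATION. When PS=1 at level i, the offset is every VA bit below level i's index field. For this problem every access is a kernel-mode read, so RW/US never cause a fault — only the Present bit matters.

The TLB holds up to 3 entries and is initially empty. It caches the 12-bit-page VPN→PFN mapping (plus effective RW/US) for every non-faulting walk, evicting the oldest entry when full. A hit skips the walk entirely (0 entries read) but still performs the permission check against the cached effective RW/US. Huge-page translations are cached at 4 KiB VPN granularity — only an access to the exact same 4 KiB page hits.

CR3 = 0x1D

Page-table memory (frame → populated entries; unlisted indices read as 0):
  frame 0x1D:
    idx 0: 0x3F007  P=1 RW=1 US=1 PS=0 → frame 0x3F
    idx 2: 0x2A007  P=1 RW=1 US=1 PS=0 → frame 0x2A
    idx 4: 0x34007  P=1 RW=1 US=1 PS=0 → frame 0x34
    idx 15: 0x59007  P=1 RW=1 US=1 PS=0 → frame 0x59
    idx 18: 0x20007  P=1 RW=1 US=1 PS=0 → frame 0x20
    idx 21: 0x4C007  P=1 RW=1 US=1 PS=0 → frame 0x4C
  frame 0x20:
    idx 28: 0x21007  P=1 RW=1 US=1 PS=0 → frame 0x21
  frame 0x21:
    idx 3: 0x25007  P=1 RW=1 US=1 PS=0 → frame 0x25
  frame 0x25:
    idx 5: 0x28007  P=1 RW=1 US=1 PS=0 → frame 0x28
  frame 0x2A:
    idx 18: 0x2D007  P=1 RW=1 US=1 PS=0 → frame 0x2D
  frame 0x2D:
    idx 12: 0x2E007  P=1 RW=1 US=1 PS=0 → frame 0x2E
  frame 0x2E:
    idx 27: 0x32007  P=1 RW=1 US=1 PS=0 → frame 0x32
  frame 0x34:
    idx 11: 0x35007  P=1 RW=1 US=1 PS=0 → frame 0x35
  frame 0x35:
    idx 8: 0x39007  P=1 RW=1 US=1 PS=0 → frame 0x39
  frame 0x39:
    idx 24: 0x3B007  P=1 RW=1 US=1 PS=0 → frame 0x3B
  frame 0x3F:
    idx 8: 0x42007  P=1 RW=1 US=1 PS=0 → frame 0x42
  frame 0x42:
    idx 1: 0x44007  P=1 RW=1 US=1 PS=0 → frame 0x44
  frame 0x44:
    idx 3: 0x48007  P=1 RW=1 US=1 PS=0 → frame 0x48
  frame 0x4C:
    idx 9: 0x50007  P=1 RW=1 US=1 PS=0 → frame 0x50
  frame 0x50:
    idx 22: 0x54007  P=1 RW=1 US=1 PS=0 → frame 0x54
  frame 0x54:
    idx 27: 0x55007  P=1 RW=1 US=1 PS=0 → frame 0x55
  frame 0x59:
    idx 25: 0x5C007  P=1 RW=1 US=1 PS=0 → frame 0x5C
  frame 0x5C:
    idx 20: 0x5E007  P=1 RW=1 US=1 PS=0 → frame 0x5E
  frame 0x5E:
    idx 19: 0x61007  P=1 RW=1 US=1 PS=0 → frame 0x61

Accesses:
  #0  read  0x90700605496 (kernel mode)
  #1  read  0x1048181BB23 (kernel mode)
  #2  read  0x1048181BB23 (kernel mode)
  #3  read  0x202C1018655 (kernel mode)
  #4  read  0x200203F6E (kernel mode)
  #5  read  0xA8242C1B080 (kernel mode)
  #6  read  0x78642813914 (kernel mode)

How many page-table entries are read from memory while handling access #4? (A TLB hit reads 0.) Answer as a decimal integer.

Trace:
#0 VA=0x90700605496 (r,kernel):
  L0: frame=0x1D idx=18 entry=0x20007 [P=1 RW=1 US=1 PS=0]
  L1: frame=0x20 idx=28 entry=0x21007 [P=1 RW=1 US=1 PS=0]
  L2: frame=0x21 idx=3 entry=0x25007 [P=1 RW=1 US=1 PS=0]
  L3: frame=0x25 idx=5 entry=0x28007 [P=1 RW=1 US=1 PS=0]
  → PA=0x28496  (4 entries read)
#1 VA=0x1048181BB23 (r,kernel):
  L0: frame=0x1D idx=2 entry=0x2A007 [P=1 RW=1 US=1 PS=0]
  L1: frame=0x2A idx=18 entry=0x2D007 [P=1 RW=1 US=1 PS=0]
  L2: frame=0x2D idx=12 entry=0x2E007 [P=1 RW=1 US=1 PS=0]
  L3: frame=0x2E idx=27 entry=0x32007 [P=1 RW=1 US=1 PS=0]
  → PA=0x32B23  (4 entries read)
#2 VA=0x1048181BB23 (r,kernel):
  TLB hit vpn=0x1048181B → PA=0x32B23
#3 VA=0x202C1018655 (r,kernel):
  L0: frame=0x1D idx=4 entry=0x34007 [P=1 RW=1 US=1 PS=0]
  L1: frame=0x34 idx=11 entry=0x35007 [P=1 RW=1 US=1 PS=0]
  L2: frame=0x35 idx=8 entry=0x39007 [P=1 RW=1 US=1 PS=0]
  L3: frame=0x39 idx=24 entry=0x3B007 [P=1 RW=1 US=1 PS=0]
  → PA=0x3B655  (4 entries read)
#4 VA=0x200203F6E (r,kernel):
  L0: frame=0x1D idx=0 entry=0x3F007 [P=1 RW=1 US=1 PS=0]
  L1: frame=0x3F idx=8 entry=0x42007 [P=1 RW=1 US=1 PS=0]
  L2: frame=0x42 idx=1 entry=0x44007 [P=1 RW=1 US=1 PS=0]
  L3: frame=0x44 idx=3 entry=0x48007 [P=1 RW=1 US=1 PS=0]
  → PA=0x48F6E  (4 entries read)
#5 VA=0xA8242C1B080 (r,kernel):
  L0: frame=0x1D idx=21 entry=0x4C007 [P=1 RW=1 US=1 PS=0]
  L1: frame=0x4C idx=9 entry=0x50007 [P=1 RW=1 US=1 PS=0]
  L2: frame=0x50 idx=22 entry=0x54007 [P=1 RW=1 US=1 PS=0]
  L3: frame=0x54 idx=27 entry=0x55007 [P=1 RW=1 US=1 PS=0]
  → PA=0x55080  (4 entries read)
#6 VA=0x78642813914 (r,kernel):
  L0: frame=0x1D idx=15 entry=0x59007 [P=1 RW=1 US=1 PS=0]
  L1: frame=0x59 idx=25 entry=0x5C007 [P=1 RW=1 US=1 PS=0]
  L2: frame=0x5C idx=20 entry=0x5E007 [P=1 RW=1 US=1 PS=0]
  L3: frame=0x5E idx=19 entry=0x61007 [P=1 RW=1 US=1 PS=0]
  → PA=0x61914  (4 entries read)

Entries read for #4: 4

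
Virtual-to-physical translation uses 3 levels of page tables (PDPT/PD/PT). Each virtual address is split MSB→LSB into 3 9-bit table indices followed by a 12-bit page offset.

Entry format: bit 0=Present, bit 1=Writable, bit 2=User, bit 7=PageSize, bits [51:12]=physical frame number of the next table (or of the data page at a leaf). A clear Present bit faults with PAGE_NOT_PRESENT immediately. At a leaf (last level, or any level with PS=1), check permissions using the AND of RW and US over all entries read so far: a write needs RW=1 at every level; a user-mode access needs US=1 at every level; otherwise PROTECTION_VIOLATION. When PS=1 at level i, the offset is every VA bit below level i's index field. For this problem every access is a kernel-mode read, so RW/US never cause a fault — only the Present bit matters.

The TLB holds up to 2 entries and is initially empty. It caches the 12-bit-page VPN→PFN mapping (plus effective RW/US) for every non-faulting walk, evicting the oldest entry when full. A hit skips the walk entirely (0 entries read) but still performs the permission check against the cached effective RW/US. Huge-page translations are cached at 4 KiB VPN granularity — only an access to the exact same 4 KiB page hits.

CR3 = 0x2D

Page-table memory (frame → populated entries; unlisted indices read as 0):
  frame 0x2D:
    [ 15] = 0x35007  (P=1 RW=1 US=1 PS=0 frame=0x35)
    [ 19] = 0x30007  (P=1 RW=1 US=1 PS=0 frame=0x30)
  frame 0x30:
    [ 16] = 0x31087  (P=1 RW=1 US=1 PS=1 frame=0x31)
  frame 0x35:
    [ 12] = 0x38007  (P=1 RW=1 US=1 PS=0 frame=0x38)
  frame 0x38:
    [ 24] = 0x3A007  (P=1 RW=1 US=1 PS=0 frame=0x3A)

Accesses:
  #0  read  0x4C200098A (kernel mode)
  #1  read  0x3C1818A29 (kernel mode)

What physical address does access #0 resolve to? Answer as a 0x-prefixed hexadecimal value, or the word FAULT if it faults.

Walk each access:
#0 VA=0x4C200098A (r,kernel):
  lvl0: tbl 0x2D, slot 19 ⇒ 0x30007 (P1/RW1/US1/PS0)
  lvl1: tbl 0x30, slot 16 ⇒ 0x31087 (P1/RW1/US1/PS1)
  ⇒ phys 0x3198A (huge @L1)  [2 reads]
#1 VA=0x3C1818A29 (r,kernel):
  lvl0: tbl 0x2D, slot 15 ⇒ 0x35007 (P1/RW1/US1/PS0)
  lvl1: tbl 0x35, slot 12 ⇒ 0x38007 (P1/RW1/US1/PS0)
  lvl2: tbl 0x38, slot 24 ⇒ 0x3A007 (P1/RW1/US1/PS0)
  ⇒ phys 0x3AA29  [3 reads]

Access #0 PA: 0x3198A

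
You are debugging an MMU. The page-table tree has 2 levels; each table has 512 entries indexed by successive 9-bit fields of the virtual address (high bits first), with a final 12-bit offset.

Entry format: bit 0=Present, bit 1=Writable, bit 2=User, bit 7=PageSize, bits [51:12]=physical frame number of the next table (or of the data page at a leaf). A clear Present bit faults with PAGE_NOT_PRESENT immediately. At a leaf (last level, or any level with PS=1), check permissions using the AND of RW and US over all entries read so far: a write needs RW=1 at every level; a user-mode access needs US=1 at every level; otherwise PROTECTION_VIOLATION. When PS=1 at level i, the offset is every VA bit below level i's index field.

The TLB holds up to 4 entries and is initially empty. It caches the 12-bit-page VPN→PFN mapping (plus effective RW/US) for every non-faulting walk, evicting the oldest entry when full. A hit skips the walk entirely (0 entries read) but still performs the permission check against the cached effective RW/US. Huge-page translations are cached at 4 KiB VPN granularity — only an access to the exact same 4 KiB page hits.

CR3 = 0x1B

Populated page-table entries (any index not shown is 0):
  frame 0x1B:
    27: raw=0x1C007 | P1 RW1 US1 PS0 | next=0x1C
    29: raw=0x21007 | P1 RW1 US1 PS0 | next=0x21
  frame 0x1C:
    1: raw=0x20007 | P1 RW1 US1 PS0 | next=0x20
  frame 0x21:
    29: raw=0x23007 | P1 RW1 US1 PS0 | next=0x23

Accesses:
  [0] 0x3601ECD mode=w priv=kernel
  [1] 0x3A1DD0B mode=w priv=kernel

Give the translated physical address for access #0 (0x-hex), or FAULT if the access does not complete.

Walk each access:
#0 VA=0x3601ECD (w,kernel):
  [0] read 0x1B idx=27: raw=0x1C007 flags P=1 W=1 U=1 S=0
  [1] read 0x1C idx=1: raw=0x20007 flags P=1 W=1 U=1 S=0
  ✓ 0x20ECD  — 2 lookups
#1 VA=0x3A1DD0B (w,kernel):
  [0] read 0x1B idx=29: raw=0x21007 flags P=1 W=1 U=1 S=0
  [1] read 0x21 idx=29: raw=0x23007 flags P=1 W=1 U=1 S=0
  ✓ 0x23D0B  — 2 lookups

Access #0 PA: 0x20ECD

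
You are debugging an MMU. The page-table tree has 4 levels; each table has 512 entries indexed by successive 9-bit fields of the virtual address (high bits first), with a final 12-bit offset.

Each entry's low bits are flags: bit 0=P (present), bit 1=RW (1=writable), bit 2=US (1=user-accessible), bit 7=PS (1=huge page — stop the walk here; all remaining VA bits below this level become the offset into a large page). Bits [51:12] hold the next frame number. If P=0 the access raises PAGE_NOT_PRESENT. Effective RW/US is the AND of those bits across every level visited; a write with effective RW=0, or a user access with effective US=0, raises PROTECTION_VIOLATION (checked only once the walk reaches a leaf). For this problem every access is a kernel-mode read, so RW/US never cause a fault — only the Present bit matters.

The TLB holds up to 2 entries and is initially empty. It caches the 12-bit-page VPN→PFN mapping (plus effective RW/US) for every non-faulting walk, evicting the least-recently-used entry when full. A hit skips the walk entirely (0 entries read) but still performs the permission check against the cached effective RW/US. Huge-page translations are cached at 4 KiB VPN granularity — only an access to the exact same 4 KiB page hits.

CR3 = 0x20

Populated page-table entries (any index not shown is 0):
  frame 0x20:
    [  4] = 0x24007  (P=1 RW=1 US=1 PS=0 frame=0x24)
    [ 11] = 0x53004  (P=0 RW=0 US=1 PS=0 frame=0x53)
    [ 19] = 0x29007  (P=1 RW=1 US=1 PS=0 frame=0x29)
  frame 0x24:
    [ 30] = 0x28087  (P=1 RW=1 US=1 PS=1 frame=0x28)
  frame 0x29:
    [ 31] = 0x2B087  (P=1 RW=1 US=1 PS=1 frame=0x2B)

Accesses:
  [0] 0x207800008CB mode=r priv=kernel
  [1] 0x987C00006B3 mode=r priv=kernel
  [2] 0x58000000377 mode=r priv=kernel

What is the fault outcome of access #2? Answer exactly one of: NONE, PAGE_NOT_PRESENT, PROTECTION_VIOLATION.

Per-access translation:
#0 VA=0x207800008CB (r,kernel):
  [0] read 0x20 idx=4: raw=0x24007 flags P=1 W=1 U=1 S=0
  [1] read 0x24 idx=30: raw=0x28087 flags P=1 W=1 U=1 S=1
  → PA=0x288CB (huge @L1)  (2 entries read)
#1 VA=0x987C00006B3 (r,kernel):
  [0] read 0x20 idx=19: raw=0x29007 flags P=1 W=1 U=1 S=0
  [1] read 0x29 idx=31: raw=0x2B087 flags P=1 W=1 U=1 S=1
  → PA=0x2B6B3 (huge @L1)  (2 entries read)
#2 VA=0x58000000377 (r,kernel):
  [0] read 0x20 idx=11: raw=0x53004 flags P=0 W=0 U=1 S=0
  ⇒ fault: PAGE_NOT_PRESENT  — 1 lookups

Access #2 fault: PAGE_NOT_PRESENT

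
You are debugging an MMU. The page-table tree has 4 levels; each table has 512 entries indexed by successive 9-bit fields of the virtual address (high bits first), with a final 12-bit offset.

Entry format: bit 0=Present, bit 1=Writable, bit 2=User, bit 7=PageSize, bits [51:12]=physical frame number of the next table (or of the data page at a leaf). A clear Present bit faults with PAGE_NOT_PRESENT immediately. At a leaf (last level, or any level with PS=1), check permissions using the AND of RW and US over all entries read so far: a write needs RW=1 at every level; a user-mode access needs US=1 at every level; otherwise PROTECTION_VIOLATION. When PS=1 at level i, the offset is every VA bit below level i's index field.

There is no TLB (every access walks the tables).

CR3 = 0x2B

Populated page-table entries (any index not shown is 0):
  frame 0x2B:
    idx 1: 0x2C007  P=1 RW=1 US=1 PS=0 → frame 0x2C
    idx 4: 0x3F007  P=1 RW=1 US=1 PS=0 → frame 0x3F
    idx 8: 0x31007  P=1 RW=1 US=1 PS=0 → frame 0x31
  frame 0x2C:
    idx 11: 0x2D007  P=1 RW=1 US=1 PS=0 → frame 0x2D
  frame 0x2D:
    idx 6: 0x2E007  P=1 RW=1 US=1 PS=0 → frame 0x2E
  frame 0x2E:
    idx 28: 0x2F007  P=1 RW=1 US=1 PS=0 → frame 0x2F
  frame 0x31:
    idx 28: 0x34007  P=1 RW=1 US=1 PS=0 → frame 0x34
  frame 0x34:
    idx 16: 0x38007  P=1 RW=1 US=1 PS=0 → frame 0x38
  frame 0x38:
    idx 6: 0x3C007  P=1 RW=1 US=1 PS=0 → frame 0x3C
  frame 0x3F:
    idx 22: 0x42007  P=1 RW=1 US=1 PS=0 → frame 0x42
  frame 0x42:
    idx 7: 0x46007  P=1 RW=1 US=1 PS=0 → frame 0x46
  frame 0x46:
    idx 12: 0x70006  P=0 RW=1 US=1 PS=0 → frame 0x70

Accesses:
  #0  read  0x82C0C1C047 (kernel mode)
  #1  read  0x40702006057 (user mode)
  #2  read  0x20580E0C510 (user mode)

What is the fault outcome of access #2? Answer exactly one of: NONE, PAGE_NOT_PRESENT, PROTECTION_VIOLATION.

Per-access translation:
#0 VA=0x82C0C1C047 (r,kernel):
  [0] read 0x2B idx=1: raw=0x2C007 flags P=1 W=1 U=1 S=0
  [1] read 0x2C idx=11: raw=0x2D007 flags P=1 W=1 U=1 S=0
  [2] read 0x2D idx=6: raw=0x2E007 flags P=1 W=1 U=1 S=0
  [3] read 0x2E idx=28: raw=0x2F007 flags P=1 W=1 U=1 S=0
  ✓ 0x2F047  — 4 lookups
#1 VA=0x40702006057 (r,user):
  [0] read 0x2B idx=8: raw=0x31007 flags P=1 W=1 U=1 S=0
  [1] read 0x31 idx=28: raw=0x34007 flags P=1 W=1 U=1 S=0
  [2] read 0x34 idx=16: raw=0x38007 flags P=1 W=1 U=1 S=0
  [3] read 0x38 idx=6: raw=0x3C007 flags P=1 W=1 U=1 S=0
  ✓ 0x3C057  — 4 lookups
#2 VA=0x20580E0C510 (r,user):
  [0] read 0x2B idx=4: raw=0x3F007 flags P=1 W=1 U=1 S=0
  [1] read 0x3F idx=22: raw=0x42007 flags P=1 W=1 U=1 S=0
  [2] read 0x42 idx=7: raw=0x46007 flags P=1 W=1 U=1 S=0
  [3] read 0x46 idx=12: raw=0x70006 flags P=0 W=1 U=1 S=0
  ⇒ fault: PAGE_NOT_PRESENT  — 4 lookups

Access #2 fault: PAGE_NOT_PRESENT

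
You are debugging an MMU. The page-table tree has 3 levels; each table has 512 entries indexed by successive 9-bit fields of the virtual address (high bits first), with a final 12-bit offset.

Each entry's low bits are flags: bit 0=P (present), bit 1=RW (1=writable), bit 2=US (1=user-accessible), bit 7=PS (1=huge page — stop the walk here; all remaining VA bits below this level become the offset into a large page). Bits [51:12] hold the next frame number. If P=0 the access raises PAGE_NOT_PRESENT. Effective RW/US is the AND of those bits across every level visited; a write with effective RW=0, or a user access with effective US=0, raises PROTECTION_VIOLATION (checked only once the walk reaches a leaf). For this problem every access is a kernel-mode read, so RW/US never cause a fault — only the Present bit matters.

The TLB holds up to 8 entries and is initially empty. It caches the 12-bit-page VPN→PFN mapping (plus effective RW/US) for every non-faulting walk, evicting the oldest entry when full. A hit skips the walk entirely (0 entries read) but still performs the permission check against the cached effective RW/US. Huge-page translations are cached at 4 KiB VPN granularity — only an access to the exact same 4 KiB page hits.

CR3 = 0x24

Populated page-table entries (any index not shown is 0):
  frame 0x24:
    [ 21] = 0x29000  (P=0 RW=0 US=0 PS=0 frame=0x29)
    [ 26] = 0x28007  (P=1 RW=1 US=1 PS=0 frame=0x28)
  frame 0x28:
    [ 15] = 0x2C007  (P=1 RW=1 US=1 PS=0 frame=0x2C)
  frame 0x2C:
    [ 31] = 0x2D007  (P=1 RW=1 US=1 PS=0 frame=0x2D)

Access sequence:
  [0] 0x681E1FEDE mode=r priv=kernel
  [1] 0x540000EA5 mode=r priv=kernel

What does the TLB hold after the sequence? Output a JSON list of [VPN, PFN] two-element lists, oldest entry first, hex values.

Per-access translation:
#0 VA=0x681E1FEDE (r,kernel):
  lvl0: tbl 0x24, slot 26 ⇒ 0x28007 (P1/RW1/US1/PS0)
  lvl1: tbl 0x28, slot 15 ⇒ 0x2C007 (P1/RW1/US1/PS0)
  lvl2: tbl 0x2C, slot 31 ⇒ 0x2D007 (P1/RW1/US1/PS0)
  ✓ 0x2DEDE  — 3 lookups
#1 VA=0x540000EA5 (r,kernel):
  lvl0: tbl 0x24, slot 21 ⇒ 0x29000 (P0/RW0/US0/PS0)
  ✗ PAGE_NOT_PRESENT  [1 reads]

TLB: [["0x681E1F", "0x2D"]]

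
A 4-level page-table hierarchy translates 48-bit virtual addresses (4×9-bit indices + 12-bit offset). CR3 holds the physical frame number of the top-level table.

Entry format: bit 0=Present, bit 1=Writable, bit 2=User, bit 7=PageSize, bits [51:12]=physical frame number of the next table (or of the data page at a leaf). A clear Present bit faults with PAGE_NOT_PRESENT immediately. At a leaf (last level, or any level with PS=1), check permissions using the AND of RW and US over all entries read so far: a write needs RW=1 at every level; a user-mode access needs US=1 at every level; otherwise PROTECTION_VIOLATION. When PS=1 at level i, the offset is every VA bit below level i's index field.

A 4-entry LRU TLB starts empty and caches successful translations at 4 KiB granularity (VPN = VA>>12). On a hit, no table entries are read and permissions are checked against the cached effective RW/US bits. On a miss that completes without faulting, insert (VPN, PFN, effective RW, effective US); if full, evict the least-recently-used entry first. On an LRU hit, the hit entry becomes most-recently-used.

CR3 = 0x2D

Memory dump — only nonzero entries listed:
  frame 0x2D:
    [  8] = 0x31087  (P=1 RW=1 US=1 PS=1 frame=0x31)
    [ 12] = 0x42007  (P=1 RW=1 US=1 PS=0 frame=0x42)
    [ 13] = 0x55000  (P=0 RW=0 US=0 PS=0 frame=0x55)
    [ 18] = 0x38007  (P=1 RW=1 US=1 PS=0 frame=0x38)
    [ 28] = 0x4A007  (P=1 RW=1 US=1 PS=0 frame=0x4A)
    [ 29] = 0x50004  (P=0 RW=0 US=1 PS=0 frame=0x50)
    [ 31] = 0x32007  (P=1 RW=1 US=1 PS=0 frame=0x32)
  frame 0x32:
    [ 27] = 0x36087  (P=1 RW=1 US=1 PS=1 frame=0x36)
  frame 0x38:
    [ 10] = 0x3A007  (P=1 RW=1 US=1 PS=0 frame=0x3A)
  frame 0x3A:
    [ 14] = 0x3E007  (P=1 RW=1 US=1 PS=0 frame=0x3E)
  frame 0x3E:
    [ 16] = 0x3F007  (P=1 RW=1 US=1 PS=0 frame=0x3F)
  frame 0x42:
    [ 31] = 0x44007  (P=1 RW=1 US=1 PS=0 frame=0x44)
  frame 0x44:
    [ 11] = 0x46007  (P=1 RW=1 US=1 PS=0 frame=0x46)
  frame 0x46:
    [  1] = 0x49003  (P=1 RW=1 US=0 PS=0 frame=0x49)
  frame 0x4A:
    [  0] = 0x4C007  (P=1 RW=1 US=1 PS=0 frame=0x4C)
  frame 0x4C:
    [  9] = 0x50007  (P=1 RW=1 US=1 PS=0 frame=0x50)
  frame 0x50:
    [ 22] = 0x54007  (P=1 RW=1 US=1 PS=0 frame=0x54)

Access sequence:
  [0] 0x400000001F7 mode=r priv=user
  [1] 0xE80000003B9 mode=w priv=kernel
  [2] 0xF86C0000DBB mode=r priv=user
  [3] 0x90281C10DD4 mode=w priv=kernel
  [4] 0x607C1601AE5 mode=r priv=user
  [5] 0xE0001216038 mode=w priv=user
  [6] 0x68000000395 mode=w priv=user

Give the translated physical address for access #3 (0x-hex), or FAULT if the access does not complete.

Per-access translation:
#0 VA=0x400000001F7 (r,user):
  [0] read 0x2D idx=8: raw=0x31087 flags P=1 W=1 U=1 S=1
  ⇒ phys 0x311F7 (huge @L0)  [1 reads]
#1 VA=0xE80000003B9 (w,kernel):
  [0] read 0x2D idx=29: raw=0x50004 flags P=0 W=0 U=1 S=0
  ✗ PAGE_NOT_PRESENT  [1 reads]
#2 VA=0xF86C0000DBB (r,user):
  [0] read 0x2D idx=31: raw=0x32007 flags P=1 W=1 U=1 S=0
  [1] read 0x32 idx=27: raw=0x36087 flags P=1 W=1 U=1 S=1
  ⇒ phys 0x36DBB (huge @L1)  [2 reads]
#3 VA=0x90281C10DD4 (w,kernel):
  [0] read 0x2D idx=18: raw=0x38007 flags P=1 W=1 U=1 S=0
  [1] read 0x38 idx=10: raw=0x3A007 flags P=1 W=1 U=1 S=0
  [2] read 0x3A idx=14: raw=0x3E007 flags P=1 W=1 U=1 S=0
  [3] read 0x3E idx=16: raw=0x3F007 flags P=1 W=1 U=1 S=0
  ⇒ phys 0x3FDD4  [4 reads]
#4 VA=0x607C1601AE5 (r,user):
  [0] read 0x2D idx=12: raw=0x42007 flags P=1 W=1 U=1 S=0
  [1] read 0x42 idx=31: raw=0x44007 flags P=1 W=1 U=1 S=0
  [2] read 0x44 idx=11: raw=0x46007 flags P=1 W=1 U=1 S=0
  [3] read 0x46 idx=1: raw=0x49003 flags P=1 W=1 U=0 S=0
  ✗ PROTECTION_VIOLATION  [4 reads]
#5 VA=0xE0001216038 (w,user):
  [0] read 0x2D idx=28: raw=0x4A007 flags P=1 W=1 U=1 S=0
  [1] read 0x4A idx=0: raw=0x4C007 flags P=1 W=1 U=1 S=0
  [2] read 0x4C idx=9: raw=0x50007 flags P=1 W=1 U=1 S=0
  [3] read 0x50 idx=22: raw=0x54007 flags P=1 W=1 U=1 S=0
  ⇒ phys 0x54038  [4 reads]
#6 VA=0x68000000395 (w,user):
  [0] read 0x2D idx=13: raw=0x55000 flags P=0 W=0 U=0 S=0
  ✗ PAGE_NOT_PRESENT  [1 reads]

Access #3 PA: 0x3FDD4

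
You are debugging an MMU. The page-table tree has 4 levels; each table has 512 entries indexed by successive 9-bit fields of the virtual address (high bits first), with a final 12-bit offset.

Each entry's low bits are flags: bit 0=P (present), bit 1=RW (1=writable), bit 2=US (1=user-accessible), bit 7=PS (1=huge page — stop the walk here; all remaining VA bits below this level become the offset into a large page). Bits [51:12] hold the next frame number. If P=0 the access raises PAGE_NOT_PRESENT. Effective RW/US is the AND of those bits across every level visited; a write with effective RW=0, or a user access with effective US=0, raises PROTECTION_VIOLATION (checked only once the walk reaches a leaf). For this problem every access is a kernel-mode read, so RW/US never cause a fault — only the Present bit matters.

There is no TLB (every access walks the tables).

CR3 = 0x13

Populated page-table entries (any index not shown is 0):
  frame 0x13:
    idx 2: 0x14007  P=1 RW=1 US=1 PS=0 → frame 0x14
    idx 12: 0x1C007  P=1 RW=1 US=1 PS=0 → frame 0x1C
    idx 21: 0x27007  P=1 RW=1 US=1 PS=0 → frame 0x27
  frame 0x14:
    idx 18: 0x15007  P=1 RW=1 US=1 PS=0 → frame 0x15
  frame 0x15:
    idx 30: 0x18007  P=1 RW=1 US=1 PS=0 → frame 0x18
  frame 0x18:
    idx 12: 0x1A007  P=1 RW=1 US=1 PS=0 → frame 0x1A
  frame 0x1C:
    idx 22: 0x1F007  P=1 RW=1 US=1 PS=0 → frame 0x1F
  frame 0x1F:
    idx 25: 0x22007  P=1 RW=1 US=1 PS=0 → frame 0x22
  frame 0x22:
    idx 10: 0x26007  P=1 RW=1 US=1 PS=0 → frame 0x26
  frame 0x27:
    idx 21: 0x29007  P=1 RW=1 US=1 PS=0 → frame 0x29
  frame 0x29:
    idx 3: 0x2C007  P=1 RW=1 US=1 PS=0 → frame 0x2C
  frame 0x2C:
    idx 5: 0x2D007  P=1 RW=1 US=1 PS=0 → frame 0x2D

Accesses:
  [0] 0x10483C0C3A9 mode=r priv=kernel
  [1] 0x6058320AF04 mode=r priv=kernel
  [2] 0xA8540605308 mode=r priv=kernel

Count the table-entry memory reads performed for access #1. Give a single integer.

Per-access translation:
#0 VA=0x10483C0C3A9 (r,kernel):
  lvl0: tbl 0x13, slot 2 ⇒ 0x14007 (P1/RW1/US1/PS0)
  lvl1: tbl 0x14, slot 18 ⇒ 0x15007 (P1/RW1/US1/PS0)
  lvl2: tbl 0x15, slot 30 ⇒ 0x18007 (P1/RW1/US1/PS0)
  lvl3: tbl 0x18, slot 12 ⇒ 0x1A007 (P1/RW1/US1/PS0)
  ⇒ phys 0x1A3A9  [4 reads]
#1 VA=0x6058320AF04 (r,kernel):
  lvl0: tbl 0x13, slot 12 ⇒ 0x1C007 (P1/RW1/US1/PS0)
  lvl1: tbl 0x1C, slot 22 ⇒ 0x1F007 (P1/RW1/US1/PS0)
  lvl2: tbl 0x1F, slot 25 ⇒ 0x22007 (P1/RW1/US1/PS0)
  lvl3: tbl 0x22, slot 10 ⇒ 0x26007 (P1/RW1/US1/PS0)
  ⇒ phys 0x26F04  [4 reads]
#2 VA=0xA8540605308 (r,kernel):
  lvl0: tbl 0x13, slot 21 ⇒ 0x27007 (P1/RW1/US1/PS0)
  lvl1: tbl 0x27, slot 21 ⇒ 0x29007 (P1/RW1/US1/PS0)
  lvl2: tbl 0x29, slot 3 ⇒ 0x2C007 (P1/RW1/US1/PS0)
  lvl3: tbl 0x2C, slot 5 ⇒ 0x2D007 (P1/RW1/US1/PS0)
  ⇒ phys 0x2D308  [4 reads]

Entries read for #1: 4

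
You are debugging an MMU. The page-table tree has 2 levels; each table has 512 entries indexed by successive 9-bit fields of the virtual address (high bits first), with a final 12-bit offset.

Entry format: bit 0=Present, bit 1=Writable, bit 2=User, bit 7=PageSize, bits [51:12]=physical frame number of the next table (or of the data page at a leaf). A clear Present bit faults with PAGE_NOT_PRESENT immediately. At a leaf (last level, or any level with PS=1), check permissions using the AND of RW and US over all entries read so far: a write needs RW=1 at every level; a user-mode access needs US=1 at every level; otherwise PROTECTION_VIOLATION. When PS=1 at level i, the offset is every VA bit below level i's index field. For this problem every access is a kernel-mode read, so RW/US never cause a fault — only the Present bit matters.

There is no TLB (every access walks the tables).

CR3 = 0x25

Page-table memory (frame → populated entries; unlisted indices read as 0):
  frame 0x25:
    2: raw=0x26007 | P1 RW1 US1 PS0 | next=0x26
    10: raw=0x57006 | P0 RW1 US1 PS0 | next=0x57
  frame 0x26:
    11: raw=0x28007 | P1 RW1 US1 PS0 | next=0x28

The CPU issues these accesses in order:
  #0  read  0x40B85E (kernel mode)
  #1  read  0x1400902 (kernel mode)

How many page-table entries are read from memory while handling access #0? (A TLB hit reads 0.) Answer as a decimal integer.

Trace:
#0 VA=0x40B85E (r,kernel):
  L0: frame=0x25 idx=2 entry=0x26007 [P=1 RW=1 US=1 PS=0]
  L1: frame=0x26 idx=11 entry=0x28007 [P=1 RW=1 US=1 PS=0]
  ⇒ phys 0x2885E  [2 reads]
#1 VA=0x1400902 (r,kernel):
  L0: frame=0x25 idx=10 entry=0x57006 [P=0 RW=1 US=1 PS=0]
  ⇒ fault: PAGE_NOT_PRESENT  — 1 lookups

Entries read for #0: 2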